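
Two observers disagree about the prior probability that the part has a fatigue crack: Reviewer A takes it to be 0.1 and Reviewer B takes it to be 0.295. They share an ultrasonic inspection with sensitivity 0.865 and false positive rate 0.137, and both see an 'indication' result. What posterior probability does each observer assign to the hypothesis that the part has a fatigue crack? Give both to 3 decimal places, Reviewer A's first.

Reviewer A: 0.412; Reviewer B: 0.725

P('+'|H) = 0.865, P('+'|¬H) = 0.137.
Reviewer A: numerator 0.865·0.1 = 0.086500; evidence = 0.086500+0.137·0.9 = 0.20980; posterior = 0.412.
Reviewer B: numerator 0.865·0.295 = 0.25517; evidence = 0.25517+0.137·0.705 = 0.35176; posterior = 0.725.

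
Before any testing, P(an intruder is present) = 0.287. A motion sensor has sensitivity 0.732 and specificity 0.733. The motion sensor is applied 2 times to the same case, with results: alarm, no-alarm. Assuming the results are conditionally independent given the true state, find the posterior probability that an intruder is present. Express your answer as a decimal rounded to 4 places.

Let H be the event that an intruder is present; start with P(H) = 0.287. P('alarm'|H) = 0.732, P('alarm'|¬H) = 0.267.
Update on result 1 ('alarm'): P(H) ← 0.732·0.2870 / (0.732·0.2870 + 0.267·0.7130) = 0.21008/0.40046 = 0.5246.
Update on result 2 ('no-alarm'): P(H) ← 0.268·0.5246 / (0.268·0.5246 + 0.733·0.4754) = 0.14060/0.48905 = 0.2875.

Posterior P(H) ≈ 0.2875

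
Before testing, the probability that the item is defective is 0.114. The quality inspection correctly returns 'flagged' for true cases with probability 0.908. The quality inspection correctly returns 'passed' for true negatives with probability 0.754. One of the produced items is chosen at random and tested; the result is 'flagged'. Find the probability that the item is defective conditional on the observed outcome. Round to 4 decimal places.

Write H for 'the item is defective'. Prior odds H:¬H = 0.114/0.886 = 0.12867. For the 'flagged' outcome, the likelihood ratio is 0.908/0.246 = 3.6911.
Posterior odds = 0.12867 × 3.6911 = 0.47492, so P(H|E) = 0.47492/(1+0.47492) = 0.3220.

P(H | E) ≈ 0.3220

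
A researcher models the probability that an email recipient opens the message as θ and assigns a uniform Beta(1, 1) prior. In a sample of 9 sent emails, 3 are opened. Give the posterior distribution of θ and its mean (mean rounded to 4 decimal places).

Observing 3 successes and 6 failures updates Beta(1, 1) by adding the success and failure counts to the two shape parameters: α = 1+3 = 4, β = 1+6 = 7.
Posterior mean = α/(α+β) = 4/11 = 0.3636.

Posterior: Beta(4, 7); mean ≈ 0.3636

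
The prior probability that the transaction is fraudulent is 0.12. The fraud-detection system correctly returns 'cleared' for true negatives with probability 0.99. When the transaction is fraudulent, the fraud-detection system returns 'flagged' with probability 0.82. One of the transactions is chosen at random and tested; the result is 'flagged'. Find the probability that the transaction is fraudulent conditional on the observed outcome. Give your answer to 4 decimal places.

P(H | E) ≈ 0.9179

Let H be the event that the transaction is fraudulent. P(H) = 0.12, so P(¬H) = 0.88. With E the 'flagged' result, P(E|H) = 0.82 and P(E|¬H) = 0.01.
P(E) = 0.82·0.12 + 0.01·0.88 = 0.098400 + 0.0088000 = 0.10720.
By Bayes' theorem, P(H|E) = 0.098400 / 0.10720 = 0.9179.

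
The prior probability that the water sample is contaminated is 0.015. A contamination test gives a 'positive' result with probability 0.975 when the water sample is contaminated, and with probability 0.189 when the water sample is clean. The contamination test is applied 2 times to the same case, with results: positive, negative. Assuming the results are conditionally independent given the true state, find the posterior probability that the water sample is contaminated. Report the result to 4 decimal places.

With H the event that the water sample is contaminated, the joint likelihood of the observed sequence is P(data|H) = 0.975·0.025 = 0.024375 and P(data|¬H) = 0.189·0.811 = 0.15328.
Bayes: P(H|data) = 0.015·0.024375 / (0.015·0.024375 + 0.985·0.15328) = 0.00036563/0.15135 = 0.0024.

Posterior P(H) ≈ 0.0024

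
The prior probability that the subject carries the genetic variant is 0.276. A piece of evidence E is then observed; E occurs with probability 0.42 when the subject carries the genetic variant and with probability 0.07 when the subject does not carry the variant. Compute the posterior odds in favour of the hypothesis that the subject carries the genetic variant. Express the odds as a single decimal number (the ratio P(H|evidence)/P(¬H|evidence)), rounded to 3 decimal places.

Posterior odds ≈ 2.287

Prior odds = 0.276/(1−0.276) = 0.38122. In log-odds, ln(0.38122) = -0.96439.
Add log likelihood ratio: ln(6.0000) = 1.7918.
Posterior log-odds = 0.82737, so posterior odds = exp(0.82737) = 2.2873.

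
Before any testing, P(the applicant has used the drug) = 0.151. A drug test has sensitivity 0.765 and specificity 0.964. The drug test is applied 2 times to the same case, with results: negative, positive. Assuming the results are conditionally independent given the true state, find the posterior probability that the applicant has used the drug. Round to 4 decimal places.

With H the event that the applicant has used the drug, the joint likelihood of the observed sequence is P(data|H) = 0.235·0.765 = 0.17977 and P(data|¬H) = 0.964·0.036 = 0.034704.
Bayes: P(H|data) = 0.151·0.17977 / (0.151·0.17977 + 0.849·0.034704) = 0.027146/0.056610 = 0.4795.

Posterior P(H) ≈ 0.4795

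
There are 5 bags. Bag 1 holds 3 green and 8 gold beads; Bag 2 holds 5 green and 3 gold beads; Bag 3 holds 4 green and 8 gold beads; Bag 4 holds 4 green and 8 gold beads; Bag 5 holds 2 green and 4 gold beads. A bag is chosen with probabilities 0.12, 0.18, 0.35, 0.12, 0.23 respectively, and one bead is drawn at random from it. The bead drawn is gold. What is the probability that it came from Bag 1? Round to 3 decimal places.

Tabulate prior·likelihood by source: [1] prior 0.12, lik 0.7273, product 0.08727; [2] prior 0.18, lik 0.375, product 0.06750; [3] prior 0.35, lik 0.6667, product 0.2333; [4] prior 0.12, lik 0.6667, product 0.08000; [5] prior 0.23, lik 0.6667, product 0.1533.
Normalizing constant = 0.62144; the posterior for Bag 1 is its product over the sum, 0.08727/0.62144 = 0.140.

Posterior probability ≈ 0.140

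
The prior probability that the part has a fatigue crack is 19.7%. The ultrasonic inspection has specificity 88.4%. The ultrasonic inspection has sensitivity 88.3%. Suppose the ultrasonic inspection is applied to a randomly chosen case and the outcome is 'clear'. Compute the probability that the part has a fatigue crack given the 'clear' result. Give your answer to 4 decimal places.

P(H | E) ≈ 0.0314

Let H be the event that the part has a fatigue crack. P(H) = 0.197, so P(¬H) = 0.803. With E the 'clear' result, P(E|H) = 0.117 and P(E|¬H) = 0.884.
P(E) = 0.117·0.197 + 0.884·0.803 = 0.023049 + 0.70985 = 0.73290.
By Bayes' theorem, P(H|E) = 0.023049 / 0.73290 = 0.0314.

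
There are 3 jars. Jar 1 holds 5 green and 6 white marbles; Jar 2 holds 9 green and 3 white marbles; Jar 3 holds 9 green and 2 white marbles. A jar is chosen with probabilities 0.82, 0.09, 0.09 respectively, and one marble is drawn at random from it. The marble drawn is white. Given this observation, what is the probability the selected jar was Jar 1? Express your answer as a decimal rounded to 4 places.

Posterior probability ≈ 0.9201

Tabulate prior·likelihood by source: [1] prior 0.82, lik 0.5455, product 0.4473; [2] prior 0.09, lik 0.25, product 0.02250; [3] prior 0.09, lik 0.1818, product 0.01636.
Normalizing constant = 0.48614; the posterior for Jar 1 is its product over the sum, 0.4473/0.48614 = 0.9201.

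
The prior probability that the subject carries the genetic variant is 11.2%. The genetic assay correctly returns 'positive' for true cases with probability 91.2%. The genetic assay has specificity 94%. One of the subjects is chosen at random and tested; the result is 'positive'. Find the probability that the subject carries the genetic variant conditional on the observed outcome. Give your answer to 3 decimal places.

Write H for 'the subject carries the genetic variant'. Prior odds H:¬H = 0.112/0.888 = 0.12613. For the 'positive' outcome, the likelihood ratio is 0.912/0.06 = 15.200.
Posterior odds = 0.12613 × 15.200 = 1.9171, so P(H|E) = 1.9171/(1+1.9171) = 0.657.

P(H | E) ≈ 0.657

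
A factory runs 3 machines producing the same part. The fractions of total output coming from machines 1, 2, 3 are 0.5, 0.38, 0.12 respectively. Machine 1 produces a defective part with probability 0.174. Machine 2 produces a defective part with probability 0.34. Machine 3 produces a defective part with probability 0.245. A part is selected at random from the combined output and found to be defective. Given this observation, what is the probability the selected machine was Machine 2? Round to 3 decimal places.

Posterior probability ≈ 0.526

P(defective|M1) = 0.174; P(defective|M2) = 0.34; P(defective|M3) = 0.245.
Prior × likelihood for each source: 0.5·0.174=0.08700, 0.38·0.34=0.1292, 0.12·0.245=0.02940. Summing gives P(defective) = 0.24560.
P(Machine 2 | defective) = 0.1292 / 0.24560 = 0.526.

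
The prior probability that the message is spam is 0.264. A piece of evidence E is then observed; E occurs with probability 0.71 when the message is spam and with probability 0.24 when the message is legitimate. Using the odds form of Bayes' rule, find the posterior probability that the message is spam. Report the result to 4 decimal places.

Prior odds = 0.264/(1−0.264) = 0.35870.
Likelihood ratio for E = 0.71/0.24 = 2.9583.
Posterior odds = prior odds × LR = 1.0611.
Posterior probability = odds/(1+odds) = 1.0611/2.0611 = 0.5148.

Posterior probability ≈ 0.5148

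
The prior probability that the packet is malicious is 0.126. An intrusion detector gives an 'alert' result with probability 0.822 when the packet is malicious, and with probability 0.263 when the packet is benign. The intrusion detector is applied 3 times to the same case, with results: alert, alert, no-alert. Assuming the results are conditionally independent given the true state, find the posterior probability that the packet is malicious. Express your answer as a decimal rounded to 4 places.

Posterior P(H) ≈ 0.2538

Let H be the event that the packet is malicious; start with P(H) = 0.126. P('alert'|H) = 0.822, P('alert'|¬H) = 0.263.
Update on result 1 ('alert'): P(H) ← 0.822·0.1260 / (0.822·0.1260 + 0.263·0.8740) = 0.10357/0.33343 = 0.3106.
Update on result 2 ('alert'): P(H) ← 0.822·0.3106 / (0.822·0.3106 + 0.263·0.6894) = 0.25533/0.43664 = 0.5848.
Update on result 3 ('no-alert'): P(H) ← 0.178·0.5848 / (0.178·0.5848 + 0.737·0.4152) = 0.10409/0.41012 = 0.2538.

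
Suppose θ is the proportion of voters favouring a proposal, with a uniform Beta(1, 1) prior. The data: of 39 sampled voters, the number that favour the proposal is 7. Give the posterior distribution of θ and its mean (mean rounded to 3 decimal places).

The binomial likelihood is conjugate to the Beta prior: with 7 successes and 32 failures, the posterior is Beta(1+7, 1+32) = Beta(8, 33).
Posterior mean = α/(α+β) = 8/41 = 0.195.

Posterior: Beta(8, 33); mean ≈ 0.195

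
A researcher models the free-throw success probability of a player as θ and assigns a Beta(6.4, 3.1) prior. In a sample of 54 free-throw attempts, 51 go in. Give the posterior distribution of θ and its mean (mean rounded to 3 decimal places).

Posterior: Beta(57.4, 6.1); mean ≈ 0.904

The binomial likelihood is conjugate to the Beta prior: with 51 successes and 3 failures, the posterior is Beta(6.4+51, 3.1+3) = Beta(57.4, 6.1).
Posterior mean = α/(α+β) = 57.4/63.5 = 0.904.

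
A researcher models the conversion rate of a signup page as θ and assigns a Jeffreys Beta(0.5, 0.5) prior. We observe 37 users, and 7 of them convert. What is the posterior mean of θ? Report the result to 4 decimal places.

Posterior mean ≈ 0.1974

The binomial likelihood is conjugate to the Beta prior: with 7 successes and 30 failures, the posterior is Beta(0.5+7, 0.5+30) = Beta(7.5, 30.5).
E[θ | data] = 7.5/(7.5+30.5) = 0.1974.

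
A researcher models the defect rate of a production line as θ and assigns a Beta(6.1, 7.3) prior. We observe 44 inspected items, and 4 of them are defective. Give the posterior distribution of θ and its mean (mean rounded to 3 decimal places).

Posterior: Beta(10.1, 47.3); mean ≈ 0.176

The binomial likelihood is conjugate to the Beta prior: with 4 successes and 40 failures, the posterior is Beta(6.1+4, 7.3+40) = Beta(10.1, 47.3).
E[θ | data] = 10.1/(10.1+47.3) = 0.176.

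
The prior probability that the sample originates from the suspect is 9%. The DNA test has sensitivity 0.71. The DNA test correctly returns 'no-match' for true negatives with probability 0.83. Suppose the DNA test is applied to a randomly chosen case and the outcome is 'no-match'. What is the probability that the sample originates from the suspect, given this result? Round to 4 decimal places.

P(H | E) ≈ 0.0334

Let H be the event that the sample originates from the suspect. P(H) = 0.09, so P(¬H) = 0.91. With E the 'no-match' result, P(E|H) = 0.29 and P(E|¬H) = 0.83.
P(E) = 0.29·0.09 + 0.83·0.91 = 0.026100 + 0.75530 = 0.78140.
By Bayes' theorem, P(H|E) = 0.026100 / 0.78140 = 0.0334.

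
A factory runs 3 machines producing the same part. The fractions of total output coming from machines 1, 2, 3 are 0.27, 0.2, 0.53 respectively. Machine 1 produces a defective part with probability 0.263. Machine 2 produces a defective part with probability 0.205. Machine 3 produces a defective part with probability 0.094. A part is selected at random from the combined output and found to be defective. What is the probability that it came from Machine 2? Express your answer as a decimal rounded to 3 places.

Posterior probability ≈ 0.253

P(defective|M1) = 0.263; P(defective|M2) = 0.205; P(defective|M3) = 0.094.
Prior × likelihood for each source: 0.27·0.263=0.07101, 0.2·0.205=0.04100, 0.53·0.094=0.04982. Summing gives P(defective) = 0.16183.
P(Machine 2 | defective) = 0.04100 / 0.16183 = 0.253.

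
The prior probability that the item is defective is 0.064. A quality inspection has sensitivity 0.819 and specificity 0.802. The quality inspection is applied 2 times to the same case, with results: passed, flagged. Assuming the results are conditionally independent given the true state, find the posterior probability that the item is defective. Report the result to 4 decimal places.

Posterior P(H) ≈ 0.0600

Let H be the event that the item is defective; start with P(H) = 0.064. P('flagged'|H) = 0.819, P('flagged'|¬H) = 0.198.
Update on result 1 ('passed'): P(H) ← 0.181·0.0640 / (0.181·0.0640 + 0.802·0.9360) = 0.011584/0.76226 = 0.0152.
Update on result 2 ('flagged'): P(H) ← 0.819·0.0152 / (0.819·0.0152 + 0.198·0.9848) = 0.012446/0.20744 = 0.0600.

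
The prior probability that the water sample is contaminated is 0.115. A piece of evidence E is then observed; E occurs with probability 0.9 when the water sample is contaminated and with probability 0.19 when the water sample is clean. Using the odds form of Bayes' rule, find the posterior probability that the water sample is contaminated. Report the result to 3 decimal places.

Prior odds = 0.115/(1−0.115) = 0.12994. In log-odds, ln(0.12994) = -2.0407.
Add log likelihood ratio: ln(4.7368) = 1.5554.
Posterior log-odds = -0.48528, so posterior odds = exp(-0.48528) = 0.61552. Converting, P(H|E) = 0.61552/1.6155 = 0.381.

Posterior probability ≈ 0.381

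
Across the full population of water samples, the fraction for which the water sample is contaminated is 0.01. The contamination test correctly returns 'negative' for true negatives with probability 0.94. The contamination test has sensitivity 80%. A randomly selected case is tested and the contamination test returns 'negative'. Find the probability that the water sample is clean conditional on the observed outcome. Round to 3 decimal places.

P(¬H | E) ≈ 0.998

Let H be the event that the water sample is contaminated. P(H) = 0.01, so P(¬H) = 0.99. With E the 'negative' result, P(E|H) = 0.2 and P(E|¬H) = 0.94.
P(E) = 0.2·0.01 + 0.94·0.99 = 0.0020000 + 0.93060 = 0.93260.
By Bayes' theorem, P(H|E) = 0.0020000 / 0.93260 = 0.002. Hence P(¬H|E) = 1 − 0.002 = 0.998.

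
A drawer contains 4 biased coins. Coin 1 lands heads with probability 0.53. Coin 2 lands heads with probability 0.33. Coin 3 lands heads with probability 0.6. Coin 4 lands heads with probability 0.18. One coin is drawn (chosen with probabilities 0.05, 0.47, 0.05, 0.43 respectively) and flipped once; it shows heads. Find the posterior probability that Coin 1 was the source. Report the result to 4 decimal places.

P(heads|C1) = 0.53; P(heads|C2) = 0.33; P(heads|C3) = 0.6; P(heads|C4) = 0.18.
Prior × likelihood for each source: 0.05·0.53=0.02650, 0.47·0.33=0.1551, 0.05·0.6=0.03000, 0.43·0.18=0.07740. Summing gives P(heads) = 0.28900.
P(Coin 1 | heads) = 0.02650 / 0.28900 = 0.0917.

Posterior probability ≈ 0.0917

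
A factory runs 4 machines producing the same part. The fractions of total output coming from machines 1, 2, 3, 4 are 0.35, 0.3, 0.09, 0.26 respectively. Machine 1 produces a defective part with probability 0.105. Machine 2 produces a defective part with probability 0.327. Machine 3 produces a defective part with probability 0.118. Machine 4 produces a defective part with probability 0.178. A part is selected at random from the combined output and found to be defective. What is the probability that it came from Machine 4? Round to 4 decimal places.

Tabulate prior·likelihood by source: [1] prior 0.35, lik 0.105, product 0.03675; [2] prior 0.3, lik 0.327, product 0.09810; [3] prior 0.09, lik 0.118, product 0.01062; [4] prior 0.26, lik 0.178, product 0.04628.
Normalizing constant = 0.19175; the posterior for Machine 4 is its product over the sum, 0.04628/0.19175 = 0.2414.

Posterior probability ≈ 0.2414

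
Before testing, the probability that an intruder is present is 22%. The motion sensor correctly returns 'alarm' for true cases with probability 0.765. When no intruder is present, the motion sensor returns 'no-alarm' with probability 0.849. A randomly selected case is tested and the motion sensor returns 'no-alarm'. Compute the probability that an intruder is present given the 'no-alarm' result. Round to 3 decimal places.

Write H for 'an intruder is present'. Prior odds H:¬H = 0.22/0.78 = 0.28205. For the 'no-alarm' outcome, the likelihood ratio is 0.235/0.849 = 0.27680.
Posterior odds = 0.28205 × 0.27680 = 0.078071, so P(H|E) = 0.078071/(1+0.078071) = 0.072.

P(H | E) ≈ 0.072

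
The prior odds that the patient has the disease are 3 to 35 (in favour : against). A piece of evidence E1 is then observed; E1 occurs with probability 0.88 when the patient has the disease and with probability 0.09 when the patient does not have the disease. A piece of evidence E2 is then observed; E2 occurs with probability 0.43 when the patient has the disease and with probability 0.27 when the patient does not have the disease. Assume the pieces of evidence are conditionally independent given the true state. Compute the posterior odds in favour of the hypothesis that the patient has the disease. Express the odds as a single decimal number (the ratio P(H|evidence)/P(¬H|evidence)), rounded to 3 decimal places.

Prior odds = 3/35 = 0.085714. In log-odds, ln(0.085714) = -2.4567.
Add log likelihood ratios: ln(9.7778) + ln(1.5926) = 2.7455.
Posterior log-odds = 0.28874, so posterior odds = exp(0.28874) = 1.3347.

Posterior odds ≈ 1.335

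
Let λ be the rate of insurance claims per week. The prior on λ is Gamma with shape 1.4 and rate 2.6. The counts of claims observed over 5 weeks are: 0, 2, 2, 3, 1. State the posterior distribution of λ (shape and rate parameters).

Total count ∑xᵢ = 8 over n = 5 weeks.
Gamma is conjugate to the Poisson likelihood: posterior is Gamma(shape = 1.4+8 = 9.4, rate = 2.6+5 = 7.6).

Posterior: Gamma(shape=9.4, rate=7.6)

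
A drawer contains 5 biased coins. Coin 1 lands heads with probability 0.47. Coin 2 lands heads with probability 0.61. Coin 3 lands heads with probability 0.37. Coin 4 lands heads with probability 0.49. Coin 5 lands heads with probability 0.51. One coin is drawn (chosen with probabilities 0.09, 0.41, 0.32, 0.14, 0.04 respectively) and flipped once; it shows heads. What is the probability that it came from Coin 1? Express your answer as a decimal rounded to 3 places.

Posterior probability ≈ 0.085

Tabulate prior·likelihood by source: [1] prior 0.09, lik 0.47, product 0.04230; [2] prior 0.41, lik 0.61, product 0.2501; [3] prior 0.32, lik 0.37, product 0.1184; [4] prior 0.14, lik 0.49, product 0.06860; [5] prior 0.04, lik 0.51, product 0.02040.
Normalizing constant = 0.49980; the posterior for Coin 1 is its product over the sum, 0.04230/0.49980 = 0.085.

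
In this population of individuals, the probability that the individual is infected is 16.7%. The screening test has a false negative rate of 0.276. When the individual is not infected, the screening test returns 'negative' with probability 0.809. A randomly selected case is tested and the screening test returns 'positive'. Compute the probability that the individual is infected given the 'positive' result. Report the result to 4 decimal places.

Write H for 'the individual is infected'. Prior odds H:¬H = 0.167/0.833 = 0.20048. For the 'positive' outcome, the likelihood ratio is 0.724/0.191 = 3.7906.
Posterior odds = 0.20048 × 3.7906 = 0.75994, so P(H|E) = 0.75994/(1+0.75994) = 0.4318.

P(H | E) ≈ 0.4318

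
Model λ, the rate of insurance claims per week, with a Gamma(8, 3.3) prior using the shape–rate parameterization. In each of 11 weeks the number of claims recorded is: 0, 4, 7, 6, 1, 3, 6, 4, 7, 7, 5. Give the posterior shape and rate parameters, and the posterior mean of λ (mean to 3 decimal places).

Total count ∑xᵢ = 50 over n = 11 weeks.
Gamma is conjugate to the Poisson likelihood: posterior is Gamma(shape = 8+50 = 58, rate = 3.3+11 = 14.3).
E[λ | data] = 58/14.3 = 4.056.

Posterior: Gamma(shape=58, rate=14.3); mean ≈ 4.056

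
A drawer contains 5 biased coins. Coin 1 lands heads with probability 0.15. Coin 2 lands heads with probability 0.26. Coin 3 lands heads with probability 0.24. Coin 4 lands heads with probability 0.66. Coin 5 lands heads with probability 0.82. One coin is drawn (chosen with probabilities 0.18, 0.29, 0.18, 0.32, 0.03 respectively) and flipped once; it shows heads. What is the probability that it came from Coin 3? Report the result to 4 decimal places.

P(heads|C1) = 0.15; P(heads|C2) = 0.26; P(heads|C3) = 0.24; P(heads|C4) = 0.66; P(heads|C5) = 0.82.
Prior × likelihood for each source: 0.18·0.15=0.02700, 0.29·0.26=0.07540, 0.18·0.24=0.04320, 0.32·0.66=0.2112, 0.03·0.82=0.02460. Summing gives P(heads) = 0.38140.
P(Coin 3 | heads) = 0.04320 / 0.38140 = 0.1133.

Posterior probability ≈ 0.1133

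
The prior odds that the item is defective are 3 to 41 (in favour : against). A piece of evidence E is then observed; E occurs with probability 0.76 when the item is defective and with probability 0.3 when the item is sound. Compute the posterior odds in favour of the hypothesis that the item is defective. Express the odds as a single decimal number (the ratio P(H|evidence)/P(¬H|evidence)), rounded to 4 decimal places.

Posterior odds ≈ 0.1854

Prior odds = 3/41 = 0.073171.
Likelihood ratio for E = 0.76/0.3 = 2.5333.
Posterior odds = prior odds × LR = 0.18537.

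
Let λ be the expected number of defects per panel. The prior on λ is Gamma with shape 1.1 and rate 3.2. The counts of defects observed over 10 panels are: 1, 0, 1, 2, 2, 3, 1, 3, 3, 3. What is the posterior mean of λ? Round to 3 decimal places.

Posterior mean ≈ 1.523

Total count ∑xᵢ = 19 over n = 10 panels.
Gamma is conjugate to the Poisson likelihood: posterior is Gamma(shape = 1.1+19 = 20.1, rate = 3.2+10 = 13.2).
Posterior mean = shape/rate = 20.1/13.2 = 1.523.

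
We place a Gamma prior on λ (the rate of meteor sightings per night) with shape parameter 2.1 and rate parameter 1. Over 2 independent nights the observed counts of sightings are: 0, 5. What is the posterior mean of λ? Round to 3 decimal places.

Posterior mean ≈ 2.367

The Poisson likelihood adds the total count to the shape and the number of exposure periods to the rate. Here ∑xᵢ = 5 and n = 2, so shape 2.1→7.1 and rate 1→3.
E[λ | data] = 7.1/3 = 2.367.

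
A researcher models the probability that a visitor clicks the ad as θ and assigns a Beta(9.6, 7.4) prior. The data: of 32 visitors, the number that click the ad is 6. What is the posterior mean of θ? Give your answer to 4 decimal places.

The binomial likelihood is conjugate to the Beta prior: with 6 successes and 26 failures, the posterior is Beta(9.6+6, 7.4+26) = Beta(15.6, 33.4).
E[θ | data] = 15.6/(15.6+33.4) = 0.3184.

Posterior mean ≈ 0.3184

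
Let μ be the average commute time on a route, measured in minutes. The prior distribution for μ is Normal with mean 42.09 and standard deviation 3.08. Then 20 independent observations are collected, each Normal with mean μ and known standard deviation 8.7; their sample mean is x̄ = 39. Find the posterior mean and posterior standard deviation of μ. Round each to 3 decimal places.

Posterior mean ≈ 39.881; posterior SD ≈ 1.645

Prior precision 1/τ₀² = 1/3.08² = 0.105414; data precision n/σ² = 20/8.7² = 0.264236.
Posterior precision = 0.105414 + 0.264236 = 0.369650, giving posterior SD = 1/√0.369650 = 1.645.
Posterior mean = (0.105414·42.09 + 0.264236·39) / 0.369650 = 39.881.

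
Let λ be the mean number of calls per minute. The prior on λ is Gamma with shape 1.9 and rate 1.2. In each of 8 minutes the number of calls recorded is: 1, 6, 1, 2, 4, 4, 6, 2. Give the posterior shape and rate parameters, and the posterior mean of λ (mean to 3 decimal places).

Posterior: Gamma(shape=27.9, rate=9.2); mean ≈ 3.033

Total count ∑xᵢ = 26 over n = 8 minutes.
Gamma is conjugate to the Poisson likelihood: posterior is Gamma(shape = 1.9+26 = 27.9, rate = 1.2+8 = 9.2).
Posterior mean = shape/rate = 27.9/9.2 = 3.033.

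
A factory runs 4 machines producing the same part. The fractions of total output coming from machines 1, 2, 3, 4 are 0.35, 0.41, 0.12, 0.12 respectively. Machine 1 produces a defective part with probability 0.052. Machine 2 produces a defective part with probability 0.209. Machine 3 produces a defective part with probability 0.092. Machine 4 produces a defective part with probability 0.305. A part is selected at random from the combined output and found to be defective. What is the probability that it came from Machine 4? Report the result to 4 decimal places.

Tabulate prior·likelihood by source: [1] prior 0.35, lik 0.052, product 0.01820; [2] prior 0.41, lik 0.209, product 0.08569; [3] prior 0.12, lik 0.092, product 0.01104; [4] prior 0.12, lik 0.305, product 0.03660.
Normalizing constant = 0.15153; the posterior for Machine 4 is its product over the sum, 0.03660/0.15153 = 0.2415.

Posterior probability ≈ 0.2415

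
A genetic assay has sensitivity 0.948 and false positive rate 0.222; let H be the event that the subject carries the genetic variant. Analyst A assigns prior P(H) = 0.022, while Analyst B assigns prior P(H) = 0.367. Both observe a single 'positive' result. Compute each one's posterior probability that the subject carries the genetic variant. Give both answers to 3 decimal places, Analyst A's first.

Analyst A: 0.088; Analyst B: 0.712

The likelihood ratio for a 'positive' result is 0.948/0.222 = 4.2703.
Analyst A: prior odds 0.022/0.978 = 0.022495; posterior odds 0.096059; posterior probability 0.088.
Analyst B: prior odds 0.367/0.633 = 0.57978; posterior odds 2.4758; posterior probability 0.712.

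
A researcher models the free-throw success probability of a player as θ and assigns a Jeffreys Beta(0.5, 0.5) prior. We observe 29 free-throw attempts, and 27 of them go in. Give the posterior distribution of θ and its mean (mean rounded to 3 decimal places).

Observing 27 successes and 2 failures updates Beta(0.5, 0.5) by adding the success and failure counts to the two shape parameters: α = 0.5+27 = 27.5, β = 0.5+2 = 2.5.
Posterior mean = α/(α+β) = 27.5/30 = 0.917.

Posterior: Beta(27.5, 2.5); mean ≈ 0.917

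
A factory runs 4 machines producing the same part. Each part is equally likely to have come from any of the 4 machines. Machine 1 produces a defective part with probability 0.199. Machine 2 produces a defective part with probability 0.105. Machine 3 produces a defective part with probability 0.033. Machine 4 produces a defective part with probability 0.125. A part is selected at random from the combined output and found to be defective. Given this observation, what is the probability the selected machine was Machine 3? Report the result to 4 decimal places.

P(defective|M1) = 0.199; P(defective|M2) = 0.105; P(defective|M3) = 0.033; P(defective|M4) = 0.125.
Prior × likelihood for each source: 0.25·0.199=0.04975, 0.25·0.105=0.02625, 0.25·0.033=0.008250, 0.25·0.125=0.03125. Summing gives P(defective) = 0.11550.
P(Machine 3 | defective) = 0.008250 / 0.11550 = 0.0714.

Posterior probability ≈ 0.0714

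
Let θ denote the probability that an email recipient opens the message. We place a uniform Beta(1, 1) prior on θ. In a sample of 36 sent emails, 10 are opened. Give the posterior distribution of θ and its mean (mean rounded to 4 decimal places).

Posterior: Beta(11, 27); mean ≈ 0.2895

The binomial likelihood is conjugate to the Beta prior: with 10 successes and 26 failures, the posterior is Beta(1+10, 1+26) = Beta(11, 27).
E[θ | data] = 11/(11+27) = 0.2895.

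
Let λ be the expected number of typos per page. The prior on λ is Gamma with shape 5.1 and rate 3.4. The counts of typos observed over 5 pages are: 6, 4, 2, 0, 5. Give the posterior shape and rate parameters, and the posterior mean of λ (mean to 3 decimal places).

Posterior: Gamma(shape=22.1, rate=8.4); mean ≈ 2.631

The Poisson likelihood adds the total count to the shape and the number of exposure periods to the rate. Here ∑xᵢ = 17 and n = 5, so shape 5.1→22.1 and rate 3.4→8.4.
E[λ | data] = 22.1/8.4 = 2.631.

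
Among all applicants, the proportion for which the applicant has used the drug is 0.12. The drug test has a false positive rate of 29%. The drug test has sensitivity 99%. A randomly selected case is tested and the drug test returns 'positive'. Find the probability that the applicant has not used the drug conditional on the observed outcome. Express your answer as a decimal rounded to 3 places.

P(¬H | E) ≈ 0.682

Write H for 'the applicant has used the drug'. Prior odds H:¬H = 0.12/0.88 = 0.13636. For the 'positive' outcome, the likelihood ratio is 0.99/0.29 = 3.4138.
Posterior odds = 0.13636 × 3.4138 = 0.46552, so P(H|E) = 0.46552/(1+0.46552) = 0.318. Then P(¬H|E) = 1 − 0.318 = 0.682.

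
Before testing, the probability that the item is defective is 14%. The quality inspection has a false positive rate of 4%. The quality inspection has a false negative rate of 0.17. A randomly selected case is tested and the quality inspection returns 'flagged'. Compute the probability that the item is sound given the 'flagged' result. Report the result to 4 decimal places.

P(¬H | E) ≈ 0.2284

Let H be the event that the item is defective. P(H) = 0.14, so P(¬H) = 0.86. With E the 'flagged' result, P(E|H) = 0.83 and P(E|¬H) = 0.04.
P(E) = 0.83·0.14 + 0.04·0.86 = 0.11620 + 0.034400 = 0.15060.
By Bayes' theorem, P(H|E) = 0.11620 / 0.15060 = 0.7716. Hence P(¬H|E) = 1 − 0.7716 = 0.2284.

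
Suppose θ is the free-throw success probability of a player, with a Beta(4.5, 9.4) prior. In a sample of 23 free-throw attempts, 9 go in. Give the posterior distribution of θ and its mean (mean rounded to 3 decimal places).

Posterior: Beta(13.5, 23.4); mean ≈ 0.366

The binomial likelihood is conjugate to the Beta prior: with 9 successes and 14 failures, the posterior is Beta(4.5+9, 9.4+14) = Beta(13.5, 23.4).
E[θ | data] = 13.5/(13.5+23.4) = 0.366.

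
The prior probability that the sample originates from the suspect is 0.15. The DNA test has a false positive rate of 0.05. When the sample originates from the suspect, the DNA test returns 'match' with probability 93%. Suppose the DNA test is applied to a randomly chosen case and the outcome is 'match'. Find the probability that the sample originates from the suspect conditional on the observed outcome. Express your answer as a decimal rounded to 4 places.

Let H be the event that the sample originates from the suspect. P(H) = 0.15, so P(¬H) = 0.85. With E the 'match' result, P(E|H) = 0.93 and P(E|¬H) = 0.05.
P(E) = 0.93·0.15 + 0.05·0.85 = 0.13950 + 0.042500 = 0.18200.
By Bayes' theorem, P(H|E) = 0.13950 / 0.18200 = 0.7665.

P(H | E) ≈ 0.7665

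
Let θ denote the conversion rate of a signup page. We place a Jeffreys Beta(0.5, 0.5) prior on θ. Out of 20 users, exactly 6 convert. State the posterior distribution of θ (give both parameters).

Posterior: Beta(6.5, 14.5)

Observing 6 successes and 14 failures updates Beta(0.5, 0.5) by adding the success and failure counts to the two shape parameters: α = 0.5+6 = 6.5, β = 0.5+14 = 14.5.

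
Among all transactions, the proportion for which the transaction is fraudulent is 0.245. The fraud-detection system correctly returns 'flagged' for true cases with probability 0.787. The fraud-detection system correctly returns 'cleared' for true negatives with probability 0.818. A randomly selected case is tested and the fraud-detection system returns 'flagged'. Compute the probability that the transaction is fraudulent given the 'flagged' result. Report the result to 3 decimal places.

P(H | E) ≈ 0.584

Write H for 'the transaction is fraudulent'. Prior odds H:¬H = 0.245/0.755 = 0.32450. For the 'flagged' outcome, the likelihood ratio is 0.787/0.182 = 4.3242.
Posterior odds = 0.32450 × 4.3242 = 1.4032, so P(H|E) = 1.4032/(1+1.4032) = 0.584.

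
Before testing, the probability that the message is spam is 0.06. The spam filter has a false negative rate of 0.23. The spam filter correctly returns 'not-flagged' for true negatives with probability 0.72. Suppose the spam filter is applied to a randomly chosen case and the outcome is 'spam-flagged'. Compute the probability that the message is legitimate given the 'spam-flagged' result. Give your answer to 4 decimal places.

P(¬H | E) ≈ 0.8507

Let H be the event that the message is spam. P(H) = 0.06, so P(¬H) = 0.94. With E the 'spam-flagged' result, P(E|H) = 0.77 and P(E|¬H) = 0.28.
P(E) = 0.77·0.06 + 0.28·0.94 = 0.046200 + 0.26320 = 0.30940.
By Bayes' theorem, P(H|E) = 0.046200 / 0.30940 = 0.1493. Hence P(¬H|E) = 1 − 0.1493 = 0.8507.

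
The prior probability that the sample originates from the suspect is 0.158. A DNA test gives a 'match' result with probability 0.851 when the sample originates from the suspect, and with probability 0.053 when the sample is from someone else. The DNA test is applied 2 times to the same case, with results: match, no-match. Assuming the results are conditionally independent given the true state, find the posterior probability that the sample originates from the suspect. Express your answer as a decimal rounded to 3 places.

Posterior P(H) ≈ 0.322

Let H be the event that the sample originates from the suspect; start with P(H) = 0.158. P('match'|H) = 0.851, P('match'|¬H) = 0.053.
Update on result 1 ('match'): P(H) ← 0.851·0.1580 / (0.851·0.1580 + 0.053·0.8420) = 0.13446/0.17908 = 0.7508.
Update on result 2 ('no-match'): P(H) ← 0.149·0.7508 / (0.149·0.7508 + 0.947·0.2492) = 0.11187/0.34785 = 0.3216.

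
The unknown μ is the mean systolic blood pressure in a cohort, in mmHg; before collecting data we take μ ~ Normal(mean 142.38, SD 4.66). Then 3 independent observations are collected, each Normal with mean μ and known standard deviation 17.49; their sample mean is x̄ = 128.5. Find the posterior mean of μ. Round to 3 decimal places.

Posterior mean ≈ 139.943

Prior precision 1/τ₀² = 1/4.66² = 0.0460498; data precision n/σ² = 3/17.49² = 0.00980712.
Posterior precision = 0.0460498 + 0.00980712 = 0.0558570.
Posterior mean = (0.0460498·142.38 + 0.00980712·128.5) / 0.0558570 = 139.943.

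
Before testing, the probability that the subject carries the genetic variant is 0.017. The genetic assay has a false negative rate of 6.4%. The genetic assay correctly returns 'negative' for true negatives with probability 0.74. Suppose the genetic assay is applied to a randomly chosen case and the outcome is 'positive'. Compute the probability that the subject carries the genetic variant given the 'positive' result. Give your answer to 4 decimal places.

P(H | E) ≈ 0.0586

Write H for 'the subject carries the genetic variant'. Prior odds H:¬H = 0.017/0.983 = 0.017294. For the 'positive' outcome, the likelihood ratio is 0.936/0.26 = 3.6000.
Posterior odds = 0.017294 × 3.6000 = 0.062258, so P(H|E) = 0.062258/(1+0.062258) = 0.0586.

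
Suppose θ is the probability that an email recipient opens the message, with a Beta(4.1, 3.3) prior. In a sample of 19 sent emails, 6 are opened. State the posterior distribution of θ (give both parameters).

Observing 6 successes and 13 failures updates Beta(4.1, 3.3) by adding the success and failure counts to the two shape parameters: α = 4.1+6 = 10.1, β = 3.3+13 = 16.3.

Posterior: Beta(10.1, 16.3)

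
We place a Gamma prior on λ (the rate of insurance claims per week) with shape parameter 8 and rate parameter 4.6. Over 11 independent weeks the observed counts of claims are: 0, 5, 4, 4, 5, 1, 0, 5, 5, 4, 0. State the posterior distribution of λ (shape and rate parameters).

Total count ∑xᵢ = 33 over n = 11 weeks.
Gamma is conjugate to the Poisson likelihood: posterior is Gamma(shape = 8+33 = 41, rate = 4.6+11 = 15.6).

Posterior: Gamma(shape=41, rate=15.6)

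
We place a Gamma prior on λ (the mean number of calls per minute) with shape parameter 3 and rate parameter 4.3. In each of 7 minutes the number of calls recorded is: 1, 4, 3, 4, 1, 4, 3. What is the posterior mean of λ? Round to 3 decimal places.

Total count ∑xᵢ = 20 over n = 7 minutes.
Gamma is conjugate to the Poisson likelihood: posterior is Gamma(shape = 3+20 = 23, rate = 4.3+7 = 11.3).
Posterior mean = shape/rate = 23/11.3 = 2.035.

Posterior mean ≈ 2.035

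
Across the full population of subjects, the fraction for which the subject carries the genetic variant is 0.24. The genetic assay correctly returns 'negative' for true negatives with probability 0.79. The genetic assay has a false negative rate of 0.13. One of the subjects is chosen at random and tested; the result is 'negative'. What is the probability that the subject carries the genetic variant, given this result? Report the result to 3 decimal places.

P(H | E) ≈ 0.049

Let H be the event that the subject carries the genetic variant. P(H) = 0.24, so P(¬H) = 0.76. With E the 'negative' result, P(E|H) = 0.13 and P(E|¬H) = 0.79.
P(E) = 0.13·0.24 + 0.79·0.76 = 0.031200 + 0.60040 = 0.63160.
By Bayes' theorem, P(H|E) = 0.031200 / 0.63160 = 0.049.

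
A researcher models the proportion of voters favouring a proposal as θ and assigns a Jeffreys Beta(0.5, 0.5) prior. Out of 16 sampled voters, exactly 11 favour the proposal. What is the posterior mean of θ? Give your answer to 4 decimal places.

Posterior mean ≈ 0.6765

Observing 11 successes and 5 failures updates Beta(0.5, 0.5) by adding the success and failure counts to the two shape parameters: α = 0.5+11 = 11.5, β = 0.5+5 = 5.5.
E[θ | data] = 11.5/(11.5+5.5) = 0.6765.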